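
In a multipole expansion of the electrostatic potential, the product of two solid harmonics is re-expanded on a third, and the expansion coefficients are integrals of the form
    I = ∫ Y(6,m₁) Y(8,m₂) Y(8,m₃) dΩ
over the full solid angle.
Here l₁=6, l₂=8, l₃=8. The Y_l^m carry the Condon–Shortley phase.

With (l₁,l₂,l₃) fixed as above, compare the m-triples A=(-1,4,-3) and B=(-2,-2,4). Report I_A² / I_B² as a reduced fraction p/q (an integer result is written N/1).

Same 6,8,8: normalisation and zero-m 3j drop out of the ratio.
A: Δ: 6! 6! 10! / 23! → 1/13742520792; sum: t=2:+1/20901888000 t=3:−1/627056640 t=4:+1/139345920 t=5:−1/174182400 t=6:+1/1492992000 = 1/1791590400; 3j²(6 8 8; -1 4 -3) = Δ·Π!·Σ² = 875/1158924  (sign -1)
B: Δ: 6! 6! 10! / 23! → 1/13742520792; sum: t=2:+1/597196800 t=3:−1/130636800 t=4:+1/185794560 t=5:−1/1567641600 t=6:+1/125411328000 = -11/8957952000; 3j²(6 8 8; -2 -2 4) = Δ·Π!·Σ² = 308/96577  (sign -1)
I_A²/I_B² = (875/1158924)/(308/96577) = 125/528

125/528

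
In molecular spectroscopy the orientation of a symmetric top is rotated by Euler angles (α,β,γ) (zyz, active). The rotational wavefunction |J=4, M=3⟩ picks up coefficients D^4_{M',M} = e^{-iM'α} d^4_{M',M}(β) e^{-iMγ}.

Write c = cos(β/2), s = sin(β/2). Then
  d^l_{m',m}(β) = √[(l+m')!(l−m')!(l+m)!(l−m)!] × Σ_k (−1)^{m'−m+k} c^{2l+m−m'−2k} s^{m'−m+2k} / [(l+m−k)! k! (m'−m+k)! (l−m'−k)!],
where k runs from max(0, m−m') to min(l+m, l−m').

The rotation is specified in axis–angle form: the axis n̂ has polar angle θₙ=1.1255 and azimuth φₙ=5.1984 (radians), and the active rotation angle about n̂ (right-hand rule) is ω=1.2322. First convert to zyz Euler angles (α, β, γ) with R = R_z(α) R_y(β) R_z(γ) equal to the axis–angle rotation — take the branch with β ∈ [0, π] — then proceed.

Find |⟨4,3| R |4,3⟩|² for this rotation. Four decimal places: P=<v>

Axis–angle → zyz. n̂ = (sinθₙcosφₙ, sinθₙsinφₙ, cosθₙ) = (+0.421552, -0.797978, +0.430725), ω = 1.2322.
R = I cosω + sinω [n̂]ₓ + (1−cosω) n̂n̂ᵀ gives
  R = [+0.450842, -0.630923, -0.631409; +0.181616, +0.757421, -0.627159; +0.873932, +0.168075, +0.456063]
β = atan2(√(R₁₃²+R₂₃²), R₃₃) = 1.097230; α = atan2(R₂₃, R₁₃) mod 2π = 3.923614; γ = atan2(R₃₂, −R₃₁) mod 2π = 2.951592
First d^4_{3,3}(β=1.0972), then the phase factors e^{-i(3)α} and e^{-i(3)γ}:
c=cos(1.097230/2)=0.853248, s=sin(1.097230/2)=0.521506; N=√[5040·1·5040·1]=5040.000000
k∈{0,1} keeps every argument non-negative
  k=0: (−1)^0·5040.0000/(5040)·0.8532^8·0.5215^0 = +0.280932
  k=1: (−1)^1·5040.0000/(720)·0.8532^6·0.5215^2 = -0.734628
d^4_{3,3}(1.0972) = +0.280932 -0.734628 = -0.453696
|D^4_{3,3}|² = |d^4_{3,3}(β)|² = (-0.453696)² = 0.205840 (the z-rotation phases have unit modulus)

P=0.2058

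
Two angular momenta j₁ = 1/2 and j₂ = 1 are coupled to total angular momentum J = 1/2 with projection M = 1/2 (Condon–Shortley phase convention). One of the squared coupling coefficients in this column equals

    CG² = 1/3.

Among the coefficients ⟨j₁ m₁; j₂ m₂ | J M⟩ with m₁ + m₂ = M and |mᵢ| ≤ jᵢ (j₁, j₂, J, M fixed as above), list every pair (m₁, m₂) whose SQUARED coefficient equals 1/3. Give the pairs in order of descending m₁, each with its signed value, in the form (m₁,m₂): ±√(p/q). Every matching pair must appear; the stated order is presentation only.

(1/2,0): +√(1/3)

Admissible pairs with m₁+m₂ = M = 1/2: (-1/2,1), (1/2,0)
  (m₁,m₂)=(1/2,0): CG² = 1/3, CG = +√(1/3)   ← matches the target
  (m₁,m₂)=(-1/2,1): CG² = 2/3, CG = −√(2/3)
Pairs with CG² = 1/3: (1/2,0): +√(1/3)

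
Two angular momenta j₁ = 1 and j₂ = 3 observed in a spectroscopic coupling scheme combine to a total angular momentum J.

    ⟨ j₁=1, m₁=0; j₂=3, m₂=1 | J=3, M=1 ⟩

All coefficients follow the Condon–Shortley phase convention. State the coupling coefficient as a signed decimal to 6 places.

-0.288675  (= −√(1/12))

√[7·1!1!5!/8! · 1!1!4!2!4!2!] = √(48)
  +(−1)^0/∏(0,1,1,4,0,1)! = 1/24  (running 1/24)
  +(−1)^1/∏(1,0,0,3,1,2)! = -1/12  (running -1/24)
⟨..|..⟩ = √(48)·(-1/24) = -0.288675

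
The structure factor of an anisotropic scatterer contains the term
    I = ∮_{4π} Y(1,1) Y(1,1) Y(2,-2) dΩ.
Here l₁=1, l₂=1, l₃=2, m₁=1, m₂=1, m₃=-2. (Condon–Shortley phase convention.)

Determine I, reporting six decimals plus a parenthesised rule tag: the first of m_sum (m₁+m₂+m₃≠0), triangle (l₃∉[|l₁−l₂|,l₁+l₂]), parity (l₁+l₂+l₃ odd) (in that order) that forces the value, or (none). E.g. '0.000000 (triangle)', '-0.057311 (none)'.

0.309019 (none)

m-sum 0 ✓  L=4 even ✓  0≤2≤2 ✓
Π(2lᵢ+1) = 3×3×5 = 45
triangle coeff Δ(1,1,2) = 1/30
Σ_t [0,0]: t=0:+1/1 = 1/1
(3j)²=2/15 [(1 1 2; 0 0 0)], sign=+1
Σ_t [0,0]: t=0:+1/4 = 1/4
(3j)²=1/5 [(1 1 2; 1 1 -2)], sign=+1
⇒ 4πI² = 6/5
I = (+1)√(6/5/(4π)) = 0.30901936
No selection rule forces the value: the integral is nonzero (none).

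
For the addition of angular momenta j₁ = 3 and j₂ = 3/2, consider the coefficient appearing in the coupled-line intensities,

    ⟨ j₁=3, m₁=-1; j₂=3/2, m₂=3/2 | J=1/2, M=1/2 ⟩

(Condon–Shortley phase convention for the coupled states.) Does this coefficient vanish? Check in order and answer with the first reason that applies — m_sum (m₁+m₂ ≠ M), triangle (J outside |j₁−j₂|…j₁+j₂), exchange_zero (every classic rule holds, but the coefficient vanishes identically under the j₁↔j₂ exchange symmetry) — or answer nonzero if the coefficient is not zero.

m-sum: m₁+m₂ = -1+3/2 = 1/2, M = 1/2  ✓
triangle: need |j₁−j₂| ≤ J ≤ j₁+j₂, i.e. J ∈ [3/2, 9/2]; J = 1/2 is outside ✗ ⇒ coefficient is 0

triangle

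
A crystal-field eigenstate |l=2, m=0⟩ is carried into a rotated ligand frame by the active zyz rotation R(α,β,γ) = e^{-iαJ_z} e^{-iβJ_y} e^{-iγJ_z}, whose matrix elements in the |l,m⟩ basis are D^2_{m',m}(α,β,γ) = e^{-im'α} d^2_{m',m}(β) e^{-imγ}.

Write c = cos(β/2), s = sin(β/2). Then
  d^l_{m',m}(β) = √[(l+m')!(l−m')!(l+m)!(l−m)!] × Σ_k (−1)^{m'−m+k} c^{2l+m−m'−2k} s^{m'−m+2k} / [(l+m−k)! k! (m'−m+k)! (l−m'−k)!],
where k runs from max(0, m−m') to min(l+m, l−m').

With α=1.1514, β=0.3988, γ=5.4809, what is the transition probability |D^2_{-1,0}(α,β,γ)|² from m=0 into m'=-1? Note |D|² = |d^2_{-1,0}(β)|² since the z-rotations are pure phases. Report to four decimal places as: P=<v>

First d^2_{-1,0}(β=0.3988), then the phase factors e^{-i(-1)α} and e^{-i(0)γ}:
Half-angle: c=0.980186, s=0.198081. N=√(1·6·2·2)=4.898979
k: max(0,(0)−(-1))=1 … min(2+(0),2−(-1))=2
  k=1: (−1)^0·4.8990/(2)·0.9802^3·0.1981^1 = +0.456924
  k=2: (−1)^1·4.8990/(2)·0.9802^1·0.1981^3 = -0.018660
d^2_{-1,0}(0.3988) = +0.456924 -0.018660 = +0.438264
|D^2_{-1,0}|² = |d^2_{-1,0}(β)|² = (+0.438264)² = 0.192075 (the z-rotation phases have unit modulus)

P=0.1921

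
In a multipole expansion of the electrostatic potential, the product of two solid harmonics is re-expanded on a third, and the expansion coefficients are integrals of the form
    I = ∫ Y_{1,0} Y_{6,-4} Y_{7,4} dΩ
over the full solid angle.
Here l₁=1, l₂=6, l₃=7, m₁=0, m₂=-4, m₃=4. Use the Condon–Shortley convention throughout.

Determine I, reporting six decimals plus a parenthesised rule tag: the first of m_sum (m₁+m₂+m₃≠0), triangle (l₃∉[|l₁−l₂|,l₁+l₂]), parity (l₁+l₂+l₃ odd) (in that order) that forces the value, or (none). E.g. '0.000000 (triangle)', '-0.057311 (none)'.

Rules hold: Σm=0, L=14 even, 5≤7≤7.
N = 3·13·15 = 585
Δ = 0!·2!·12!/15! = 1/1365
Racah Σ t=0..0: t=0:+1/518400 = 1/518400
⇒ 3j(1 6 7; 0 0 0)² = 7/195, sgn -1
Racah Σ t=0..0: t=0:+1/7257600 = 1/7257600
⇒ 3j(1 6 7; 0 -4 4)² = 11/455, sgn -1
4πI² = N·(3j₀)²·(3jₘ)² = 33/65
I = +1·√(0.507692/4π) = 0.20099968
No selection rule forces the value: the integral is nonzero (none).

0.201000 (none)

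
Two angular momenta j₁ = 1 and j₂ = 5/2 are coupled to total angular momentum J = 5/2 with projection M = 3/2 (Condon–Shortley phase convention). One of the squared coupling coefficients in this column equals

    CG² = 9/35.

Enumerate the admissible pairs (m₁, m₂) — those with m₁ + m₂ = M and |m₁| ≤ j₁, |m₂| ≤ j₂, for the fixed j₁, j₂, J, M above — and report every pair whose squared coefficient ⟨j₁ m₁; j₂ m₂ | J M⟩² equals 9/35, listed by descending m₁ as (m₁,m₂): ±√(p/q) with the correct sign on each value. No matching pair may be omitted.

Admissible pairs with m₁+m₂ = M = 3/2: (-1,5/2), (0,3/2), (1,1/2)
  (m₁,m₂)=(1,1/2): CG² = 16/35, CG = +√(16/35)
  (m₁,m₂)=(0,3/2): CG² = 9/35, CG = −√(9/35)   ← matches the target
  (m₁,m₂)=(-1,5/2): CG² = 2/7, CG = −√(2/7)
Pairs with CG² = 9/35: (0,3/2): −√(9/35)

(0,3/2): −√(9/35)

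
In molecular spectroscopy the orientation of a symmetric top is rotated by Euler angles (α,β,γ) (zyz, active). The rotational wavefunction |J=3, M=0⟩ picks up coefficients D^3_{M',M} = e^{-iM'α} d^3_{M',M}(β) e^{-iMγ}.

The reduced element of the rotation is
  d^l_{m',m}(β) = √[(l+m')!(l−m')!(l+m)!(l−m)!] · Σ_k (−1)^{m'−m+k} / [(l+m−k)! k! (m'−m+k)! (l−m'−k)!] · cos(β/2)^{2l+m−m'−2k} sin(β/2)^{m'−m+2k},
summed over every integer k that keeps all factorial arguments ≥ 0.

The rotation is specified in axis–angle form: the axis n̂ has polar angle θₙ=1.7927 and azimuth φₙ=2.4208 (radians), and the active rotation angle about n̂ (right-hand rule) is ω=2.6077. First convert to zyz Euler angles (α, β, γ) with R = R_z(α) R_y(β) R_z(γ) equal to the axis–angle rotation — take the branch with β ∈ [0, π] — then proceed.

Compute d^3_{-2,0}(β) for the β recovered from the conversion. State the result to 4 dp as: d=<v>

d=-0.4285

Axis–angle → zyz. n̂ = (sinθₙcosφₙ, sinθₙsinφₙ, cosθₙ) = (-0.732862, +0.643798, -0.220087), ω = 2.6077.
R = I cosω + sinω [n̂]ₓ + (1−cosω) n̂n̂ᵀ gives
  R = [+0.138595, -0.765969, +0.627761; -0.989968, -0.089563, +0.109280; -0.027481, -0.636609, -0.770697]
β = atan2(√(R₁₃²+R₂₃²), R₃₃) = 2.450731; α = atan2(R₂₃, R₁₃) mod 2π = 0.172352; γ = atan2(R₃₂, −R₃₁) mod 2π = 4.755530
d^3_{-2,0}(β=2.4507) via the finite sum:
With c≡cos(β/2)=0.338602 and s≡sin(β/2)=0.940930, N=[1·120·6·6]^{1/2}=65.726707
k: max(0,(0)−(-2))=2 … min(3+(0),3−(-2))=3
  k=2: (−1)^0·65.7267/(12)·0.3386^4·0.9409^2 = +0.063743
  k=3: (−1)^1·65.7267/(12)·0.3386^2·0.9409^4 = -0.492231
d^3_{-2,0}(2.4507) = +0.063743 -0.492231 = -0.428488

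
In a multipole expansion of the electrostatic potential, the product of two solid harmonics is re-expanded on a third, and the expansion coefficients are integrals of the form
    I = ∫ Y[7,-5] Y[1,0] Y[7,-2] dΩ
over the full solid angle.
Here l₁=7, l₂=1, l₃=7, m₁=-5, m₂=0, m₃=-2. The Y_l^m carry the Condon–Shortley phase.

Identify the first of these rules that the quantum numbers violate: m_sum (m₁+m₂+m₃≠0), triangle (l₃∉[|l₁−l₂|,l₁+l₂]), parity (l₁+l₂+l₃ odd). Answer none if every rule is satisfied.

m_sum

Σmᵢ = -7  ✗
l₃∈[|l₁−l₂|,l₁+l₂]=[6,8], have l₃=7
Σlᵢ = 15 ⇒ odd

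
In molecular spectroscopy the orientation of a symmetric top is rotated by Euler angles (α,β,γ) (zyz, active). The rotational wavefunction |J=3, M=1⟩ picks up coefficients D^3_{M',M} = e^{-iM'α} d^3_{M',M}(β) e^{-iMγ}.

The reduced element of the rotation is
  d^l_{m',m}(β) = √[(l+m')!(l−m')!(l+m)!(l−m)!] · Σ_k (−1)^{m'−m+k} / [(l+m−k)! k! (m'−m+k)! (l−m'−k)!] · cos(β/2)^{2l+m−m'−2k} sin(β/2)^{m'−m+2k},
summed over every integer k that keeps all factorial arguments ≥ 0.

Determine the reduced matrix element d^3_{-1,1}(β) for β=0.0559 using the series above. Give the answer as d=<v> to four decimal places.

d=0.0047

d^3_{-1,1}(β=0.0559) via the finite sum:
Half-angle: c=0.999609, s=0.027946. N=√(2·24·24·2)=48.000000
The bounds max(0,m−m')=2 and min(l+m,l−m')=4 give 3 terms
  k=2: (−1)^0·48.0000/(8)·0.9996^4·0.0279^2 = +0.004679
  k=3: (−1)^1·48.0000/(6)·0.9996^2·0.0279^4 = -0.000005
  k=4: (−1)^2·48.0000/(48)·0.9996^0·0.0279^6 = +0.000000
d^3_{-1,1}(0.0559) = +0.004679 -0.000005 +0.000000 = +0.004674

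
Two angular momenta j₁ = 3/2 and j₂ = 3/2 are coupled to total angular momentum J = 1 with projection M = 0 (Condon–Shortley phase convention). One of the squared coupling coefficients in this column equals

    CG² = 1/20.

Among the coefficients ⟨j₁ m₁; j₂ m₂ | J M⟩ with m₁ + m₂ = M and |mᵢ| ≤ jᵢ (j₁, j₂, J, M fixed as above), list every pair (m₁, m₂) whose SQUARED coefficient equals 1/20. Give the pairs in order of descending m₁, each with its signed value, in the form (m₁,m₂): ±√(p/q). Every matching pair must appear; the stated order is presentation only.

(1/2,-1/2): −√(1/20); (-1/2,1/2): −√(1/20)

Admissible pairs with m₁+m₂ = M = 0: (-3/2,3/2), (-1/2,1/2), (1/2,-1/2), (3/2,-3/2)
  (m₁,m₂)=(3/2,-3/2): CG² = 9/20, CG = +√(9/20)
  (m₁,m₂)=(1/2,-1/2): CG² = 1/20, CG = −√(1/20)   ← matches the target
  (m₁,m₂)=(-1/2,1/2): CG² = 1/20, CG = −√(1/20)   ← matches the target
  (m₁,m₂)=(-3/2,3/2): CG² = 9/20, CG = +√(9/20)
Pairs with CG² = 1/20: (1/2,-1/2): −√(1/20); (-1/2,1/2): −√(1/20)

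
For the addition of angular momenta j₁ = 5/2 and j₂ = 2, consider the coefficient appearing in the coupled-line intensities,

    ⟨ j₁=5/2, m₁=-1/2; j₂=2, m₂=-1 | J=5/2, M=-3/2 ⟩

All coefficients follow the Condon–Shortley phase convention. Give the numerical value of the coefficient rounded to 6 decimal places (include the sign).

−√(6/35) = -0.414039

triangle: 2!×3!×2!/8! = 24/40320
(j±m)!: 2!×3!×1!×3!×1!×4! = 1728
prefactor² = (2J+1)×Δ×N² = 216/35
  k=0: +1/(0!×2!×3!×1!×0!×1!) = 1/12
  k=1: −1/(1!×1!×2!×0!×1!×2!) = -1/4
Σ = -1/6  ⇒  CG² = 216/35×(-1/6)² = 6/35
CG = −√(6/35) = -0.414039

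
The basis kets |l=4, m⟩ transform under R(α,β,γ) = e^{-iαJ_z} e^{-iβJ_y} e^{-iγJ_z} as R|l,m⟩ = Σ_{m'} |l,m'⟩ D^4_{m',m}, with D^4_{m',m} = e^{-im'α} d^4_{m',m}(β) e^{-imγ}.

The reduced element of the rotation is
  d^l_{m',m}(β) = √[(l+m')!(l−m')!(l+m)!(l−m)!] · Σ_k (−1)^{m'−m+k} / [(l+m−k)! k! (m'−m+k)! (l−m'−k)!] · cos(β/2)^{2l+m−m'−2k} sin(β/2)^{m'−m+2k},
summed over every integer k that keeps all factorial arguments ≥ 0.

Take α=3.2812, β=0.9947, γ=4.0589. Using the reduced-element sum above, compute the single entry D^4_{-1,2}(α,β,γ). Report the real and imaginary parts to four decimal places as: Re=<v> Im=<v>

Re=0.0583 Im=0.4666

Split into d^4_{-1,2}(β=0.9947) × two z-phases.
With c≡cos(β/2)=0.878850 and s≡sin(β/2)=0.477098, N=[6·120·720·2]^{1/2}=1018.233765
The bounds max(0,m−m')=3 and min(l+m,l−m')=5 give 3 terms
  k=3: (−1)^0·1018.2338/(72)·0.8788^5·0.4771^3 = +0.805216
  k=4: (−1)^1·1018.2338/(48)·0.8788^3·0.4771^5 = -0.355951
  k=5: (−1)^2·1018.2338/(240)·0.8788^1·0.4771^7 = +0.020980
d^4_{-1,2}(0.9947) = +0.805216 -0.355951 +0.020980 = +0.470245
Phases: e^{-i·(-1)·3.2812}=-0.990271-0.139154i, e^{-i·(2)·4.0589}=-0.260769-0.965401i ⇒ D=+0.058260+0.466622i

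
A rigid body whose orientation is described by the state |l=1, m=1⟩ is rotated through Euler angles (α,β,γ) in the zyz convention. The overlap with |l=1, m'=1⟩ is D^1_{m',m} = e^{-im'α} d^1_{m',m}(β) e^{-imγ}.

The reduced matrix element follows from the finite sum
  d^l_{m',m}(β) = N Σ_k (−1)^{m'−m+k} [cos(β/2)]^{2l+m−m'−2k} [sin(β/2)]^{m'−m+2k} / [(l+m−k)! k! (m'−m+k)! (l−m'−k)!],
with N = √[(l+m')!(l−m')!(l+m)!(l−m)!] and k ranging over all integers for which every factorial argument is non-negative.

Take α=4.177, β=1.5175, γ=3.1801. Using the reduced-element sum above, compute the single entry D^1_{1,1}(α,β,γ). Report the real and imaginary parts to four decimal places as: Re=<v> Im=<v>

Re=0.2510 Im=-0.4630

First d^1_{1,1}(β=1.5175), then the phase factors e^{-i(1)α} and e^{-i(1)γ}:
c=cos(1.517500/2)=0.725697, s=sin(1.517500/2)=0.688015; N=√[2·1·2·1]=2.000000
k∈{0} keeps every argument non-negative
  k=0: (−1)^0·2.0000/(2)·0.7257^2·0.6880^0 = +0.526636
d^1_{1,1}(1.5175) = +0.526636
Attach z-rotation phases: D = e^{-i(1)(4.1770)}·(+0.526636)·e^{-i(1)(3.1801)} = +0.251040-0.462951i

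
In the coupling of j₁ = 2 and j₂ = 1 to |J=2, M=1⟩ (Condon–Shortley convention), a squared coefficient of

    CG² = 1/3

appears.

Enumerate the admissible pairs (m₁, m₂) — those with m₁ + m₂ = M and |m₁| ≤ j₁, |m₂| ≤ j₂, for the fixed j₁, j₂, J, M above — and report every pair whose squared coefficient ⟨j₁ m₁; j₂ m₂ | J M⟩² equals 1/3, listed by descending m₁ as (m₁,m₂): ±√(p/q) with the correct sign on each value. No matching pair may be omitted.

(2,-1): +√(1/3)

Admissible pairs with m₁+m₂ = M = 1: (0,1), (1,0), (2,-1)
  (m₁,m₂)=(2,-1): CG² = 1/3, CG = +√(1/3)   ← matches the target
  (m₁,m₂)=(1,0): CG² = 1/6, CG = +√(1/6)
  (m₁,m₂)=(0,1): CG² = 1/2, CG = −√(1/2)
Pairs with CG² = 1/3: (2,-1): +√(1/3)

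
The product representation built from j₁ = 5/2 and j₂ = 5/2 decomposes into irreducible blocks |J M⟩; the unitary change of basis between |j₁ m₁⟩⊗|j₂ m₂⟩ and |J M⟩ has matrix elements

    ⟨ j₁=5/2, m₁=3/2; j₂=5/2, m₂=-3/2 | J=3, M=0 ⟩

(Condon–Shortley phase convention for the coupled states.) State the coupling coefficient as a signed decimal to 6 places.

+0.521749

√[7·2!3!3!/9! · 4!1!1!4!3!3!] = √(144/5)
  +(−1)^0/∏(0,2,1,1,2,2)! = 1/8  (running 1/8)
  +(−1)^1/∏(1,1,0,0,3,3)! = -1/36  (running 7/72)
⟨..|..⟩ = √(144/5)·(7/72) = +0.521749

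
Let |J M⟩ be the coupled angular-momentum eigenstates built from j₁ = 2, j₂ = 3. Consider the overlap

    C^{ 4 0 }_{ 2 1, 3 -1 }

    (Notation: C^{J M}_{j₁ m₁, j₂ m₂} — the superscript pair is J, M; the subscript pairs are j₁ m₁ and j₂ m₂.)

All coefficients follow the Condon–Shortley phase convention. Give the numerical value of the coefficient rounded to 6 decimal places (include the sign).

√[9·1!3!5!/10! · 3!1!2!4!4!4!] = √(10368/35)
  +(−1)^0/∏(0,1,1,2,2,3)! = 1/24  (running 1/24)
  +(−1)^1/∏(1,0,0,1,3,4)! = -1/144  (running 5/144)
⟨..|..⟩ = √(10368/35)·(5/144) = +0.597614

+√(5/14) = +0.597614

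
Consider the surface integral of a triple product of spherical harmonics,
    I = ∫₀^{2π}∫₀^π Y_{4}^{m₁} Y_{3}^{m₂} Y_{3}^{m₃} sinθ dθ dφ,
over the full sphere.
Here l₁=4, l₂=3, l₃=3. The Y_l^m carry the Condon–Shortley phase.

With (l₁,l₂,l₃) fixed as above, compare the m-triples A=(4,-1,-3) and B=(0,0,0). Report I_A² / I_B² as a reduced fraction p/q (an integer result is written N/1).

7/6

Shared (l₁,l₂,l₃)=(4,3,3): N and (l;000)² cancel in I_A²/I_B².
A: Δ = 4!·4!·2!/11! = 1/34650; Racah Σ t=0..0: t=0:+1/1152 = 1/1152; ⇒ 3j(4 3 3; 4 -1 -3)² = 1/33, sgn +1
B: Δ = 4!·4!·2!/11! = 1/34650; Racah Σ t=1..3: t=1:−1/72 t=2:+1/16 t=3:−1/72 = 5/144; ⇒ 3j(4 3 3; 0 0 0)² = 2/77, sgn -1
I_A²/I_B² = (1/33)/(2/77) = 7/6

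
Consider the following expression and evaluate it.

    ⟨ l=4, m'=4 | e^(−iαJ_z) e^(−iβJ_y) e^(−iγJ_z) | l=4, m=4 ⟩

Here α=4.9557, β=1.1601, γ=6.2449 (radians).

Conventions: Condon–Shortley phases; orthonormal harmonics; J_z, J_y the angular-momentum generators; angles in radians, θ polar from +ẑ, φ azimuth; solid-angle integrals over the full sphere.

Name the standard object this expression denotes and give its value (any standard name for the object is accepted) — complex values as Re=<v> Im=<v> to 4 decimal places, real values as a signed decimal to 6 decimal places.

Wigner D-matrix element, Re=0.1634 Im=-0.1752

This is a Wigner D-matrix element — the rotation-matrix element ⟨l m'| R(α,β,γ) |l m⟩ in the angular-momentum basis.
D^4_{4,4}(4.9557,1.1601,6.2449) = e^{-i·4·4.9557}·d^4_{4,4}(1.1601)·e^{-i·4·6.2449}. Compute d first:
With c≡cos(β/2)=0.836435 and s≡sin(β/2)=0.548066, N=[40320·1·40320·1]^{1/2}=40320.000000
Admissible k: 0..0 (factorial args all ≥0)
  k=0: (−1)^0·40320.0000/(40320)·0.8364^8·0.5481^0 = +0.239584
d^4_{4,4}(1.1601) = +0.239584
Attach z-rotation phases: D = e^{-i(4)(4.9557)}·(+0.239584)·e^{-i(4)(6.2449)} = +0.163432-0.175188i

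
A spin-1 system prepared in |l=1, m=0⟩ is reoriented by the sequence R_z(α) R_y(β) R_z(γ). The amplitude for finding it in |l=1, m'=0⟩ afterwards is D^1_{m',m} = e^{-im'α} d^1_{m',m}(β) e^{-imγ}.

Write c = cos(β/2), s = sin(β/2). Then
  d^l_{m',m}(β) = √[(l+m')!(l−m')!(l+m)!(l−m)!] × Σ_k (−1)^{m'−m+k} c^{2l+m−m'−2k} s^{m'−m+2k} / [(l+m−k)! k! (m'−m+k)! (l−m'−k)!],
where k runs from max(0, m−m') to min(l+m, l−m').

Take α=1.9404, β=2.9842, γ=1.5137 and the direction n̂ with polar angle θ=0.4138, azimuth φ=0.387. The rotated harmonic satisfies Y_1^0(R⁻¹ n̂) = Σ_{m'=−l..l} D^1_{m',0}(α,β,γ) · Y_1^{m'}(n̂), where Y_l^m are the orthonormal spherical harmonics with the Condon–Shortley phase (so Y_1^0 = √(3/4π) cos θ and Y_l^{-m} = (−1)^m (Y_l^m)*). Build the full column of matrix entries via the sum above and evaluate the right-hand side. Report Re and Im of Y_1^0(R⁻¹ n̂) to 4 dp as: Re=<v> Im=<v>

Re=-0.4413 Im=0.0000

Need the full column D^1_{m',0} for m'=−1..1 at α=1.9404, β=2.9842, γ=1.5137.
cos(β/2)=0.078615, sin(β/2)=0.996905
d^1_{-1,0}: single k=1 term ⇒ +0.110834;  D = -0.040039+0.103350i
d^1_{0,0}: k∈[0..1] ⇒ +0.006180 -0.993820 = -0.987639;  D = -0.987639+0.000000i
d^1_{1,0}: single k=0 term ⇒ -0.110834;  D = +0.040039+0.103350i
Y_1^{m'}(θ=0.4138,φ=0.387) and Σ D·Y over m':
  (-0.0400+0.1033i)·(+0.1286-0.0524i)  (-0.9876+0.0000i)·(+0.4474+0.0000i)  (+0.0400+0.1033i)·(-0.1286-0.0524i)
Y_1^0(R⁻¹ n̂) = -0.441299+0.000000i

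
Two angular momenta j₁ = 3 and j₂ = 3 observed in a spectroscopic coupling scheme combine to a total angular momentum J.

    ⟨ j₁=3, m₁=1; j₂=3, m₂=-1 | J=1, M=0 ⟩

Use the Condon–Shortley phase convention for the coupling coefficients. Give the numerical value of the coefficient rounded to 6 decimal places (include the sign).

j₁+j₂−J=5  J+j₁−j₂=1  J−j₁+j₂=1  j₁+j₂+J+1=8
(j₁±m₁, j₂±m₂, J±M) = (4,2,2,4,1,1)
P² = 144/7
sum k=1..2:
  [1] −1/24 = -1/24
  [2] +1/12 = 1/12
S = 1/24
C² = P²·S² = 1/28 ; C = +0.188982

+0.188982  (= +√(1/28))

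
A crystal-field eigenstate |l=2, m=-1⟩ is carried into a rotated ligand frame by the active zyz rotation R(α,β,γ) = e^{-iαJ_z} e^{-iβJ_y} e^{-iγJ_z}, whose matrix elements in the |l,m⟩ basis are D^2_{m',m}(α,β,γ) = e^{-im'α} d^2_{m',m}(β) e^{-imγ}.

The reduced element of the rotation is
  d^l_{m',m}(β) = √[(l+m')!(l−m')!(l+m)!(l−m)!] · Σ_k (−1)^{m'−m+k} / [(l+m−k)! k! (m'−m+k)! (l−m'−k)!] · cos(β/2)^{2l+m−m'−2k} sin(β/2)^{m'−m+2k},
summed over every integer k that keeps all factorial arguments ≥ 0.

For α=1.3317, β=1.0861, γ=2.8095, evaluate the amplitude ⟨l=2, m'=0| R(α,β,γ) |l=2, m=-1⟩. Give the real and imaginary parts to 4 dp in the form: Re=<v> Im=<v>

D^2_{0,-1}(1.3317,1.0861,2.8095) = e^{-i·0·1.3317}·d^2_{0,-1}(1.0861)·e^{-i·-1·2.8095}. Compute d first:
c=cos(1.086100/2)=0.856137, s=sin(1.086100/2)=0.516750; N=√[2·2·1·6]=4.898979
k∈{0,1} keeps every argument non-negative
  k=0: (−1)^1·4.8990/(2)·0.8561^3·0.5167^1 = -0.794301
  k=1: (−1)^2·4.8990/(2)·0.8561^1·0.5167^3 = +0.289374
d^2_{0,-1}(1.0861) = -0.794301 +0.289374 = -0.504927
Attach z-rotation phases: D = e^{-i(0)(1.3317)}·(-0.504927)·e^{-i(-1)(2.8095)} = +0.477339-0.164617i

Re=0.4773 Im=-0.1646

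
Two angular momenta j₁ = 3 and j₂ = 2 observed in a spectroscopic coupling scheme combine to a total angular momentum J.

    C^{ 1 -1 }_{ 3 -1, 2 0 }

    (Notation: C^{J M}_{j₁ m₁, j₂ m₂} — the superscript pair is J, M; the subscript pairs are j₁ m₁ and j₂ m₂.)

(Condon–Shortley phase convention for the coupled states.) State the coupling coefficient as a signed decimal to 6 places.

+√(6/35) = +0.414039

j₁+j₂−J=4  J+j₁−j₂=2  J−j₁+j₂=0  j₁+j₂+J+1=7
(j₁±m₁, j₂±m₂, J±M) = (2,4,2,2,0,2)
P² = 384/35
sum k=2..2:
  [2] +1/8 = 1/8
S = 1/8
C² = P²·S² = 6/35 ; C = +0.414039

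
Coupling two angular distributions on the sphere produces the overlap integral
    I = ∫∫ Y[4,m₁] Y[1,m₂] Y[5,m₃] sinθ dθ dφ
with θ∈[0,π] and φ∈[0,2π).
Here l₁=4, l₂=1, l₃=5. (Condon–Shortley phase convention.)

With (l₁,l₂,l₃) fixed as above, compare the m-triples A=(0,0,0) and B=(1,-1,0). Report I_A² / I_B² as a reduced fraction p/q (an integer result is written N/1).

5/2

Shared (l₁,l₂,l₃)=(4,1,5): N and (l;000)² cancel in I_A²/I_B².
A: Δ = 0!·8!·2!/11! = 1/495; Racah Σ t=0..0: t=0:+1/576 = 1/576; ⇒ 3j(4 1 5; 0 0 0)² = 5/99, sgn -1
B: Δ = 0!·8!·2!/11! = 1/495; Racah Σ t=0..0: t=0:+1/1440 = 1/1440; ⇒ 3j(4 1 5; 1 -1 0)² = 2/99, sgn -1
I_A²/I_B² = (5/99)/(2/99) = 5/2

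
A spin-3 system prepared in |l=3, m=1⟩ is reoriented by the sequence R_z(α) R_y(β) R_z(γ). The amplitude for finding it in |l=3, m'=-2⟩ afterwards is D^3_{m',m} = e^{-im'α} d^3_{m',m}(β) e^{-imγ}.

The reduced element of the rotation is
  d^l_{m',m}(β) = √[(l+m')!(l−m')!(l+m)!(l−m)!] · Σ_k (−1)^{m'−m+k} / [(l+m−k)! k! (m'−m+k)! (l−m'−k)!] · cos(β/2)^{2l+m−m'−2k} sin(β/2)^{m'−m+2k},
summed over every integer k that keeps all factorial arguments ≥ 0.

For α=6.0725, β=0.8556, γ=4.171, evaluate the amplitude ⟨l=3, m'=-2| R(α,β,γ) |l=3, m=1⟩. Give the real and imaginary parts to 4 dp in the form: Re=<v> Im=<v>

First d^3_{-2,1}(β=0.8556), then the phase factors e^{-i(-2)α} and e^{-i(1)γ}:
Half-angle: c=0.909881, s=0.414870. N=√(1·120·24·2)=75.894664
The bounds max(0,m−m')=3 and min(l+m,l−m')=4 give 2 terms
  k=3: (−1)^0·75.8947/(12)·0.9099^3·0.4149^3 = +0.340188
  k=4: (−1)^1·75.8947/(24)·0.9099^1·0.4149^5 = -0.035363
d^3_{-2,1}(0.8556) = +0.340188 -0.035363 = +0.304826
Phases: e^{-i·(-2)·6.0725}=+0.912529-0.409012i, e^{-i·(1)·4.1710}=-0.515327+0.856994i ⇒ D=-0.036497+0.302633i

Re=-0.0365 Im=0.3026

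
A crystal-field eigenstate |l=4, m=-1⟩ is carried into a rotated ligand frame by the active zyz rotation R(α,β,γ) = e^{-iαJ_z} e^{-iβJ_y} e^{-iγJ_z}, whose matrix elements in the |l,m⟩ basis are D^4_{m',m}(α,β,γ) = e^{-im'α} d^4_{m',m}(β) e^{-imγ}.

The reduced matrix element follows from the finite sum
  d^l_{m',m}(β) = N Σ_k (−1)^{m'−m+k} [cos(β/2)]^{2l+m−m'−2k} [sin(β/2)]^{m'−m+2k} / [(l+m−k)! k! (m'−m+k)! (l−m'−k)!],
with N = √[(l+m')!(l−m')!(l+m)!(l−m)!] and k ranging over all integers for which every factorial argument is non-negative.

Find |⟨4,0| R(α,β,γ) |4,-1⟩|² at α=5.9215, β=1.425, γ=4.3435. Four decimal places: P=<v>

Split into d^4_{0,-1}(β=1.4250) × two z-phases.
c=cos(1.425000/2)=0.756730, s=sin(1.425000/2)=0.653728; N=√[24·24·6·120]=643.987578
k: max(0,(-1)−(0))=0 … min(4+(-1),4−(0))=3
  k=0: (−1)^1·643.9876/(144)·0.7567^7·0.6537^1 = -0.415430
  k=1: (−1)^2·643.9876/(24)·0.7567^5·0.6537^3 = +1.860207
  k=2: (−1)^3·643.9876/(24)·0.7567^3·0.6537^5 = -1.388268
  k=3: (−1)^4·643.9876/(144)·0.7567^1·0.6537^7 = +0.172677
d^4_{0,-1}(1.4250) = -0.415430 +1.860207 -1.388268 +0.172677 = +0.229186
|D^4_{0,-1}|² = |d^4_{0,-1}(β)|² = (+0.229186)² = 0.052526 (the z-rotation phases have unit modulus)

P=0.0525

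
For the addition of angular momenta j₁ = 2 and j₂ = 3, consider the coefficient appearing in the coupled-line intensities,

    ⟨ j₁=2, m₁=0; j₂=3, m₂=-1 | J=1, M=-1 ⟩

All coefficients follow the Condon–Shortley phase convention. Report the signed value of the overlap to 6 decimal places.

+√(6/35) = +0.414039

j₁+j₂−J=4  J+j₁−j₂=0  J−j₁+j₂=2  j₁+j₂+J+1=7
(j₁±m₁, j₂±m₂, J±M) = (2,2,2,4,0,2)
P² = 384/35
sum k=2..2:
  [2] +1/8 = 1/8
S = 1/8
C² = P²·S² = 6/35 ; C = +0.414039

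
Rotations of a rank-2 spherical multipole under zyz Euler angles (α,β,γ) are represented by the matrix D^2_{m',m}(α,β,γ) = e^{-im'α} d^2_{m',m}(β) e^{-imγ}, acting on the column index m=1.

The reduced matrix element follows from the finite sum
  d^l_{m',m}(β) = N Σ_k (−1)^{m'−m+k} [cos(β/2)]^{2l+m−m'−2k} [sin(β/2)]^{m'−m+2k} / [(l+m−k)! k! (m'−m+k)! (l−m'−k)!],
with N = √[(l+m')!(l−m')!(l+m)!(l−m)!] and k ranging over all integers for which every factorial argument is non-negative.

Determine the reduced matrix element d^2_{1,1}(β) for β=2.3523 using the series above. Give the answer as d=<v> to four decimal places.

d=-0.3561

d^2_{1,1}(β=2.3523) via the finite sum:
With c≡cos(β/2)=0.384482 and s≡sin(β/2)=0.923133, N=[6·1·6·1]^{1/2}=6.000000
k: max(0,(1)−(1))=0 … min(2+(1),2−(1))=1
  k=0: (−1)^0·6.0000/(6)·0.3845^4·0.9231^0 = +0.021853
  k=1: (−1)^1·6.0000/(2)·0.3845^2·0.9231^2 = -0.377921
d^2_{1,1}(2.3523) = +0.021853 -0.377921 = -0.356068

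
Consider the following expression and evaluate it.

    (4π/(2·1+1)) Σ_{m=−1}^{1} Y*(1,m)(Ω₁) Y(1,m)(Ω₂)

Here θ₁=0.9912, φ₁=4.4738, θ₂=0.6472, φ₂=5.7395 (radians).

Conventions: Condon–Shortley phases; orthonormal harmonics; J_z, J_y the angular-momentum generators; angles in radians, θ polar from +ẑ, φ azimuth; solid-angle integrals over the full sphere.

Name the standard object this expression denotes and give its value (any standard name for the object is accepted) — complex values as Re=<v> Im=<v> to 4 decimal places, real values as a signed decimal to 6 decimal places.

Legendre polynomial (addition theorem), +0.588470

This sum is the spherical-harmonic addition theorem: it equals the Legendre polynomial P_l(cos γ) of the angle γ between the two directions.
Addition theorem: P_1(cos γ) = (4π/3) Σ_m Y*_{lm}(Ω₁) Y_{lm}(Ω₂), m = −1…1:
  m=-1: (-0.068316, -0.280881) × (0.178280, 0.107761) = (0.018089, -0.057437)  (running Σ = (0.018089, -0.057437))
  m=0: (0.267601, -0.000000) × (0.389795, 0.000000) = (0.104309, 0.000000)  (running Σ = (0.122398, -0.057437))
  m=1: (0.068316, -0.280881) × (-0.178280, 0.107761) = (0.018089, 0.057437)  (running Σ = (0.140487, 0.000000))
Total Σ_m = (0.140487, 0.000000). Multiply by 4.188790: (0.588470, 0.000000). P_1(cos γ) = 0.588470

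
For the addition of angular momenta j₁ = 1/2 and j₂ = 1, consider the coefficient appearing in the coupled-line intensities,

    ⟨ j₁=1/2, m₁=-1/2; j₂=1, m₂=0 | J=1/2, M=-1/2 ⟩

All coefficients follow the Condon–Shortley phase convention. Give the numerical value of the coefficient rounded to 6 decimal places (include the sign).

√[2·1!0!1!/3! · 0!1!1!1!0!1!] = √(1/3)
  +(−1)^1/∏(1,0,0,0,0,1)! = -1  (running -1)
⟨..|..⟩ = √(1/3)·(-1) = -0.577350

-0.577350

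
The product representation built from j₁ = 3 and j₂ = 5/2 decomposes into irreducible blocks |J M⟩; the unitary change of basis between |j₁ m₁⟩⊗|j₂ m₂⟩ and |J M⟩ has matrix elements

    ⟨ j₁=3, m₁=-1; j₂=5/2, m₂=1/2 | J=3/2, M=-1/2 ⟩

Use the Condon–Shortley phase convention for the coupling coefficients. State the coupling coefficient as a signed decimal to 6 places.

−√(1/105) = -0.097590

j₁+j₂−J=4  J+j₁−j₂=2  J−j₁+j₂=1  j₁+j₂+J+1=8
(j₁±m₁, j₂±m₂, J±M) = (2,4,3,2,1,2)
P² = 192/35
sum k=2..3:
  [2] +1/8 = 1/8
  [3] −1/6 = -1/6
S = -1/24
C² = P²·S² = 1/105 ; C = -0.097590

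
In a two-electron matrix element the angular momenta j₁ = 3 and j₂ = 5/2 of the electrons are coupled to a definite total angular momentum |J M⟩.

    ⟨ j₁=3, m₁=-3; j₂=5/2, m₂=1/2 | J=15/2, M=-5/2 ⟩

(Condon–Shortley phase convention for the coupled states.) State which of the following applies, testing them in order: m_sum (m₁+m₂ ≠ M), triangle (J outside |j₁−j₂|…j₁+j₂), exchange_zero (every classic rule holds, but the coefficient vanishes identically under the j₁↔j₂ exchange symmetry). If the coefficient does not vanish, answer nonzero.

triangle

m-sum: m₁+m₂ = -3+1/2 = -5/2, M = -5/2  ✓
triangle: need |j₁−j₂| ≤ J ≤ j₁+j₂, i.e. J ∈ [1/2, 11/2]; J = 15/2 is outside ✗ ⇒ coefficient is 0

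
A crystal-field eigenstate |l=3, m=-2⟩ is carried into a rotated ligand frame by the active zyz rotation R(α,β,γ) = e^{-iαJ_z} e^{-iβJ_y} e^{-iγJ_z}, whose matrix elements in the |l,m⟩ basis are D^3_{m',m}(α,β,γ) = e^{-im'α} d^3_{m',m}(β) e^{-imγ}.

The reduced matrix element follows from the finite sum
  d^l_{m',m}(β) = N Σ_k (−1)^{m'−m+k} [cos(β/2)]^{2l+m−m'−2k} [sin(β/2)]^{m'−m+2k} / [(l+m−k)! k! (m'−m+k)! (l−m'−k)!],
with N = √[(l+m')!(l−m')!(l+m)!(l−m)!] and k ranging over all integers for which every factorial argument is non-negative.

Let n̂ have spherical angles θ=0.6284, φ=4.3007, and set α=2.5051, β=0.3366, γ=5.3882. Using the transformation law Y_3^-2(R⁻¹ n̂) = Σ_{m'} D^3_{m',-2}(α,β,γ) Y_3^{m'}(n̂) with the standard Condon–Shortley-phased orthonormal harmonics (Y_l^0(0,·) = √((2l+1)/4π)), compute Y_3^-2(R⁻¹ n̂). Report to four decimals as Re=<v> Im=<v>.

Re=0.3500 Im=0.0545

Need the full column D^3_{m',-2} for m'=−3..3 at α=2.5051, β=0.3366, γ=5.3882.
cos(β/2)=0.985871, sin(β/2)=0.167507
d^3_{-3,-2}: single k=1 term ⇒ +0.382127;  D = +0.324194-0.202286i
d^3_{-2,-2}: k∈[0..1] ⇒ +0.918164 -0.132530 = +0.785634;  D = -0.783207-0.061716i
d^3_{-1,-2}: k∈[0..1] ⇒ -0.493324 +0.028483 = -0.464841;  D = -0.350959-0.304803i
d^3_{0,-2}: k∈[0..1] ⇒ +0.145179 -0.004191 = +0.140988;  D = -0.030654-0.137615i
d^3_{1,-2}: k∈[0..1] ⇒ -0.028483 +0.000411 = -0.028072;  D = +0.011378-0.025663i
d^3_{2,-2}: k∈[0..1] ⇒ +0.003826 -0.000022 = +0.003804;  D = +0.003307-0.001880i
d^3_{3,-2}: single k=0 term ⇒ -0.000318;  D = +0.000316+0.000038i
Y_3^{m'}(θ=0.6284,φ=4.3007) and Σ D·Y over m':
  (+0.3242-0.2023i)·(+0.0800-0.0279i)  (-0.7832-0.0617i)·(-0.1942-0.2095i)  (-0.3510-0.3048i)·(-0.1727+0.3956i)  (-0.0307-0.1376i)·(+0.0822+0.0000i)  (+0.0114-0.0257i)·(+0.1727+0.3956i)  (+0.0033-0.0019i)·(-0.1942+0.2095i)  (+0.0003+0.0000i)·(-0.0800-0.0279i)
Y_3^-2(R⁻¹ n̂) = +0.349995+0.054482i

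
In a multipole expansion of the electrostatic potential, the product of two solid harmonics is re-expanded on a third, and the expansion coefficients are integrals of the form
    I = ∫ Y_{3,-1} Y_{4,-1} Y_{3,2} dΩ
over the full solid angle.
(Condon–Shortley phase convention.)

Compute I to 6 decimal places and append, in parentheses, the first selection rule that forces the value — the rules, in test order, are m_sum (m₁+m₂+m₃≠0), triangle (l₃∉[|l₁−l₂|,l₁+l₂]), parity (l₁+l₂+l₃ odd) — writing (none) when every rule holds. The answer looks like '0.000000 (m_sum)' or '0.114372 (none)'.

m-sum 0 ✓  L=10 even ✓  1≤3≤7 ✓
Π(2lᵢ+1) = 7×9×7 = 441
triangle coeff Δ(3,4,3) = 1/34650
Σ_t [1,3]: t=1:−1/72 t=2:+1/16 t=3:−1/72 = 5/144
(3j)²=2/77 [(3 4 3; 0 0 0)], sign=-1
Σ_t [2,3]: t=2:+1/48 t=3:−1/144 = 1/72
(3j)²=16/693 [(3 4 3; -1 -1 2)], sign=-1
⇒ 4πI² = 32/121
I = (+1)√(32/121/(4π)) = 0.14506992
No selection rule forces the value: the integral is nonzero (none).

0.145070 (none)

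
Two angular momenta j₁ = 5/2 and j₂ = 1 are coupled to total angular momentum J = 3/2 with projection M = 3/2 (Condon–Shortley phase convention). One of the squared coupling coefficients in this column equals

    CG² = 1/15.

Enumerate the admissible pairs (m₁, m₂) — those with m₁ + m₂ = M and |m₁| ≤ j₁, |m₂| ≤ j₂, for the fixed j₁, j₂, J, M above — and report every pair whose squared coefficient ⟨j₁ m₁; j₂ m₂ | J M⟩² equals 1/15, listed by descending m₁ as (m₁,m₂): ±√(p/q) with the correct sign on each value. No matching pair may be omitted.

Admissible pairs with m₁+m₂ = M = 3/2: (1/2,1), (3/2,0), (5/2,-1)
  (m₁,m₂)=(5/2,-1): CG² = 2/3, CG = +√(2/3)
  (m₁,m₂)=(3/2,0): CG² = 4/15, CG = −√(4/15)
  (m₁,m₂)=(1/2,1): CG² = 1/15, CG = +√(1/15)   ← matches the target
Pairs with CG² = 1/15: (1/2,1): +√(1/15)

(1/2,1): +√(1/15)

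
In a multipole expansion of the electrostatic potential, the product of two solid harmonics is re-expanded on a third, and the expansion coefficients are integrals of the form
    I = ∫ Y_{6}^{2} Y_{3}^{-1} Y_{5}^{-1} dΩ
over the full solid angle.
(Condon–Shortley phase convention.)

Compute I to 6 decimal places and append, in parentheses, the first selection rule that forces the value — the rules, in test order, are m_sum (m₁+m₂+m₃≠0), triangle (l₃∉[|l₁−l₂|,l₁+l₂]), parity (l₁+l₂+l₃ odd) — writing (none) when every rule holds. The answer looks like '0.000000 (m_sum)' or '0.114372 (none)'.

m-sum 0 ✓  L=14 even ✓  3≤5≤9 ✓
Π(2lᵢ+1) = 13×7×11 = 1001
triangle coeff Δ(6,3,5) = 1/675675
Σ_t [1,3]: t=1:−1/8640 t=2:+1/2304 t=3:−1/8640 = 7/34560
(3j)²=7/429 [(6 3 5; 0 0 0)], sign=-1
Σ_t [0,2]: t=0:+1/27648 t=1:−1/4320 t=2:+1/11520 = -1/9216
(3j)²=2/143 [(6 3 5; 2 -1 -1)], sign=-1
⇒ 4πI² = 98/429
I = (+1)√(98/429/(4π)) = 0.13482780
No selection rule forces the value: the integral is nonzero (none).

0.134828 (none)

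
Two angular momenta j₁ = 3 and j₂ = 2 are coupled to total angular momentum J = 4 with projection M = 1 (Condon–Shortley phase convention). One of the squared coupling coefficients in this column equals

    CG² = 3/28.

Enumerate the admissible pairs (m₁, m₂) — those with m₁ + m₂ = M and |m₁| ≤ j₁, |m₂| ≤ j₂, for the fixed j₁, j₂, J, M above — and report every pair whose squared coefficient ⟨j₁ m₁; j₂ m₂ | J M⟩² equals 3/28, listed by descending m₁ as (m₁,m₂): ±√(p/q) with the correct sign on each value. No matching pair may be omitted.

Admissible pairs with m₁+m₂ = M = 1: (-1,2), (0,1), (1,0), (2,-1), (3,-2)
  (m₁,m₂)=(3,-2): CG² = 3/70, CG = +√(3/70)
  (m₁,m₂)=(2,-1): CG² = 7/20, CG = +√(7/20)
  (m₁,m₂)=(1,0): CG² = 3/28, CG = +√(3/28)   ← matches the target
  (m₁,m₂)=(0,1): CG² = 3/14, CG = −√(3/14)
  (m₁,m₂)=(-1,2): CG² = 2/7, CG = −√(2/7)
Pairs with CG² = 3/28: (1,0): +√(3/28)

(1,0): +√(3/28)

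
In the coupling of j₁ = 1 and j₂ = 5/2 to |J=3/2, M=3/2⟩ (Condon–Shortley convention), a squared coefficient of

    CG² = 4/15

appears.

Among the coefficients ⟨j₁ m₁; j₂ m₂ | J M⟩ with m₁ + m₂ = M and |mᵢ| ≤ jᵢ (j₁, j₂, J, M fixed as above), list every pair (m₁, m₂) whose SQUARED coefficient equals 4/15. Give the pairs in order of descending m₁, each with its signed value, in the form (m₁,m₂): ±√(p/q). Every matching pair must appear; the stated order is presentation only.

Admissible pairs with m₁+m₂ = M = 3/2: (-1,5/2), (0,3/2), (1,1/2)
  (m₁,m₂)=(1,1/2): CG² = 1/15, CG = +√(1/15)
  (m₁,m₂)=(0,3/2): CG² = 4/15, CG = −√(4/15)   ← matches the target
  (m₁,m₂)=(-1,5/2): CG² = 2/3, CG = +√(2/3)
Pairs with CG² = 4/15: (0,3/2): −√(4/15)

(0,3/2): −√(4/15)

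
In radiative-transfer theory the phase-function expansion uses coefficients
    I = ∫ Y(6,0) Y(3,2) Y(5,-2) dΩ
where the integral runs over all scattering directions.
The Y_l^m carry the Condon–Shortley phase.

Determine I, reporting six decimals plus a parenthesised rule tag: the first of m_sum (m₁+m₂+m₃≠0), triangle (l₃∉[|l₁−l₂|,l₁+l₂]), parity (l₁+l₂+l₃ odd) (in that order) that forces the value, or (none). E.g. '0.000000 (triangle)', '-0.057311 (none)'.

-0.165130 (none)

m-sum 0 ✓  L=14 even ✓  3≤5≤9 ✓
Π(2lᵢ+1) = 13×7×11 = 1001
triangle coeff Δ(6,3,5) = 1/675675
Σ_t [1,3]: t=1:−1/8640 t=2:+1/2304 t=3:−1/8640 = 7/34560
(3j)²=7/429 [(6 3 5; 0 0 0)], sign=-1
Σ_t [3,4]: t=3:−1/8640 t=4:+1/34560 = -1/11520
(3j)²=3/143 [(6 3 5; 0 2 -2)], sign=+1
⇒ 4πI² = 49/143
I = (-1)√(49/143/(4π)) = -0.16512966
No selection rule forces the value: the integral is nonzero (none).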